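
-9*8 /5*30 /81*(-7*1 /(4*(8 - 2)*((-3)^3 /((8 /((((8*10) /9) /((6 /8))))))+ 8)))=-7 /144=-0.05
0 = 0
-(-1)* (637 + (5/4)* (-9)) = 2503/4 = 625.75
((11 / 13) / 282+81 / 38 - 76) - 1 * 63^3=-8710959380 / 34827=-250120.87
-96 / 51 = -32 / 17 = -1.88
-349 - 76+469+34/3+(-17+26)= 193/3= 64.33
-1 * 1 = -1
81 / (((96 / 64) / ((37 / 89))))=1998 / 89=22.45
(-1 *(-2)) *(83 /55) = 166 /55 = 3.02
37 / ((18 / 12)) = 74 / 3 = 24.67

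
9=9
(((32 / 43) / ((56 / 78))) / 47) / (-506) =-156 / 3579191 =-0.00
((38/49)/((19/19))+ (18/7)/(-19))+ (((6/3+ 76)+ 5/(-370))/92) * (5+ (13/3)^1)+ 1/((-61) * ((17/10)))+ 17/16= 378776558135/39436579056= 9.60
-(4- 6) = 2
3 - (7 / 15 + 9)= -97 / 15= -6.47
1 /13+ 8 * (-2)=-207 /13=-15.92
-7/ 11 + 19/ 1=202/ 11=18.36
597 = 597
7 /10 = 0.70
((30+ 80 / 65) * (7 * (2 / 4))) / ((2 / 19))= 26999 / 26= 1038.42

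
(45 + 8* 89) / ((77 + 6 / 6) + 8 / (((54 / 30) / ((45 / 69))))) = 52233 / 5582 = 9.36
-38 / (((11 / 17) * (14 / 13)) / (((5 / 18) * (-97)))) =2036515 / 1386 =1469.35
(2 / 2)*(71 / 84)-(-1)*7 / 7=155 / 84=1.85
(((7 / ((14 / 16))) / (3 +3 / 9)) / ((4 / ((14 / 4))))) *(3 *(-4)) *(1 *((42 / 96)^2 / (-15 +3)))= 0.40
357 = 357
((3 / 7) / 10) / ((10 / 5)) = 3 / 140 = 0.02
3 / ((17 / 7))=21 / 17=1.24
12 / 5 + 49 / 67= 1049 / 335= 3.13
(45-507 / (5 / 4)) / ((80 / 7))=-12621 / 400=-31.55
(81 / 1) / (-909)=-9 / 101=-0.09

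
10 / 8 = 1.25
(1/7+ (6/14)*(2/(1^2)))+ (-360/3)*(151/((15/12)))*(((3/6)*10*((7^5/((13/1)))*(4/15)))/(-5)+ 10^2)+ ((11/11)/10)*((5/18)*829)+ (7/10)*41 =8302504439/2340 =3548078.82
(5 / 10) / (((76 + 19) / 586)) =293 / 95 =3.08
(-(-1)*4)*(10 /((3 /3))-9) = 4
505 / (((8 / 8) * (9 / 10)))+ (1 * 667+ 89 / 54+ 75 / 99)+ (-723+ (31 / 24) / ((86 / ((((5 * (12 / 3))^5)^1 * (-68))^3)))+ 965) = -3952606445567999999962388975 / 25542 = -154749293147286821703953.80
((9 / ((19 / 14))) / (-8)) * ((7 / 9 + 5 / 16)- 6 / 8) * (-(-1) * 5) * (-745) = 1277675 / 1216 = 1050.72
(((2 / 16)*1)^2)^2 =1 / 4096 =0.00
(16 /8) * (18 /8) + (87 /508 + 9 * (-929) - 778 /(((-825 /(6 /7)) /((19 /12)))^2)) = -8356.33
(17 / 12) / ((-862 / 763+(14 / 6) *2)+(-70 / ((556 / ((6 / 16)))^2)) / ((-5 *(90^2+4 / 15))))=3897656884129792 / 9731070893818273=0.40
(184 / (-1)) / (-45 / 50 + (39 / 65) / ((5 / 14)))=-9200 / 39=-235.90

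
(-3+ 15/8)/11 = -9/88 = -0.10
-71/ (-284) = 1/ 4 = 0.25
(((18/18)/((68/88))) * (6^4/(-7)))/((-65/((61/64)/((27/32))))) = 32208/7735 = 4.16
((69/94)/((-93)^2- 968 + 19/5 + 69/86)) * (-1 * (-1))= 4945/51775341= 0.00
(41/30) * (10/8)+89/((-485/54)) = -8.20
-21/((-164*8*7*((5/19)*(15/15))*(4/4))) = 57/6560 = 0.01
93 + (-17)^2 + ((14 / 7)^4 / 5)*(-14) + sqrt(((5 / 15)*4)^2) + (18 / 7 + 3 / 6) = 71737 / 210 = 341.60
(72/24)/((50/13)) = 39/50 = 0.78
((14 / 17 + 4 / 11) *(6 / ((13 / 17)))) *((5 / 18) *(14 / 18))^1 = 2590 / 1287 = 2.01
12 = 12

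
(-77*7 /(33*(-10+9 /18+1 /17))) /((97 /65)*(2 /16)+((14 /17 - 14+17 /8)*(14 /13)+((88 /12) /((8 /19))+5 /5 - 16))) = -14727440 /79156353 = -0.19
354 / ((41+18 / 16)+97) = 944 / 371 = 2.54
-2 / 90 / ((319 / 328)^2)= -107584 / 4579245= -0.02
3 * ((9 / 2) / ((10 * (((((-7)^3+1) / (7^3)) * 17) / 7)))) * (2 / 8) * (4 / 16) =-7203 / 206720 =-0.03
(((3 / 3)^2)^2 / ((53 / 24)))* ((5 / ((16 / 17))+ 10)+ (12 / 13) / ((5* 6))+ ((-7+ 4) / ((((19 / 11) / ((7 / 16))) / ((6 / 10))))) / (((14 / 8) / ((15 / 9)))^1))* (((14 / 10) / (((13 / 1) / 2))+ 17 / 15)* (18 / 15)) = 232441767 / 21272875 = 10.93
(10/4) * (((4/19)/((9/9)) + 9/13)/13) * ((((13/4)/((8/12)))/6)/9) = 0.02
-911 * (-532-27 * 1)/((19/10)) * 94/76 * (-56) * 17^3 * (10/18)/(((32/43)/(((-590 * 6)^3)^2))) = -48372483214271231178967767600000000/361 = -133995798377482634844786100000000.00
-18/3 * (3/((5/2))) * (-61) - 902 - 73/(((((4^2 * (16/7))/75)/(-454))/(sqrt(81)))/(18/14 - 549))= -107212446721/320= -335038896.00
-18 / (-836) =0.02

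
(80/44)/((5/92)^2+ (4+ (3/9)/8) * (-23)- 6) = -101568/5527885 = -0.02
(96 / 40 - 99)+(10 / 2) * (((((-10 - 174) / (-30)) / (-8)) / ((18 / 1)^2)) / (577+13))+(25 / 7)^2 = -4712171591 / 56201040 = -83.84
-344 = -344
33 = 33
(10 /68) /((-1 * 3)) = -5 /102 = -0.05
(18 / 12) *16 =24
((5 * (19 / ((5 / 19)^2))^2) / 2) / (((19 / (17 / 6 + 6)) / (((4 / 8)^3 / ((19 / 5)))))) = 6907013 / 2400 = 2877.92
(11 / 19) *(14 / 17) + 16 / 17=458 / 323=1.42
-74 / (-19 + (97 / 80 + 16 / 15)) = 17760 / 4013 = 4.43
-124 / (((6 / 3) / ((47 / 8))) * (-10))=1457 / 40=36.42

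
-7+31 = 24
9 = 9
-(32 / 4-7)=-1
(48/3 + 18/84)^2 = 51529/196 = 262.90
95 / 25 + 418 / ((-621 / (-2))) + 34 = 121549 / 3105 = 39.15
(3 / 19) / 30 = 1 / 190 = 0.01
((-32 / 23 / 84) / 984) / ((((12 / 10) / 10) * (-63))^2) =-625 / 2122148889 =-0.00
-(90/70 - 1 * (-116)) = -821/7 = -117.29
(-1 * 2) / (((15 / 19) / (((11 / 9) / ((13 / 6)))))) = -836 / 585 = -1.43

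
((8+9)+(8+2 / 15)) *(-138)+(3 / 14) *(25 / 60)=-971127 / 280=-3468.31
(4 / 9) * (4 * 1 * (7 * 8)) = 896 / 9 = 99.56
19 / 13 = 1.46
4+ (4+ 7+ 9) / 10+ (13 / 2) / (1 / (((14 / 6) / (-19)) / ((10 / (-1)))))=6.08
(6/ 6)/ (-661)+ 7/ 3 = 4624/ 1983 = 2.33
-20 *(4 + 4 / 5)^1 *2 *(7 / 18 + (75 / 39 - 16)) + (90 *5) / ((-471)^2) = 2526425854 / 961311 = 2628.10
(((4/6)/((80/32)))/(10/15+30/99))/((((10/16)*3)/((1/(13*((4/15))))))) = 11/260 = 0.04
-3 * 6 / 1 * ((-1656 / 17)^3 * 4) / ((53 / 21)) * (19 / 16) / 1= 8153919260928 / 260389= 31314376.80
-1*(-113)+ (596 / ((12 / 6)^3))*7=1269 / 2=634.50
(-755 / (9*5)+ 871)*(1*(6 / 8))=1922 / 3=640.67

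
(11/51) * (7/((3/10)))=770/153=5.03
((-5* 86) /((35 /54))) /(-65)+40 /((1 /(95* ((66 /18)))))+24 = 19065692 /1365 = 13967.54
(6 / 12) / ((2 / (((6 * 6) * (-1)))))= -9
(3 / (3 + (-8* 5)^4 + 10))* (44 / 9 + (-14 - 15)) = -217 / 7680039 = -0.00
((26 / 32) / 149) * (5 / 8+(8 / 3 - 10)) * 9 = -6279 / 19072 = -0.33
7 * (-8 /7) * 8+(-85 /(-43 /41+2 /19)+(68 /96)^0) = 3982 /147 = 27.09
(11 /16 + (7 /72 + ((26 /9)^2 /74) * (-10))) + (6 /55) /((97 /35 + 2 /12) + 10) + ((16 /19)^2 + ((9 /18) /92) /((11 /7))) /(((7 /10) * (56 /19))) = 34733057923 /3230300769696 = 0.01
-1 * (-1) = 1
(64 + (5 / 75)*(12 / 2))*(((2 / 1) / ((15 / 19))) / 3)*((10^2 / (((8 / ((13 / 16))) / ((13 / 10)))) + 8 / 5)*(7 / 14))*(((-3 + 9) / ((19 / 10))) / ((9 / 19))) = 4830161 / 1800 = 2683.42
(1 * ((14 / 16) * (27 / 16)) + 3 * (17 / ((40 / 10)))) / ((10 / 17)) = 30957 / 1280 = 24.19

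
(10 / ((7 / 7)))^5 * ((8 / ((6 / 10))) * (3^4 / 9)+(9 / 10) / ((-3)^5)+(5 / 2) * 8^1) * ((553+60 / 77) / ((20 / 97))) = 78171677211500 / 2079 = 37600614339.35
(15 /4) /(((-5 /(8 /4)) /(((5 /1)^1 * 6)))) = -45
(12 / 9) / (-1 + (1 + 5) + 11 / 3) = 2 / 13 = 0.15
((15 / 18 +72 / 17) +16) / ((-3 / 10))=-10745 / 153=-70.23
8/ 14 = 4/ 7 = 0.57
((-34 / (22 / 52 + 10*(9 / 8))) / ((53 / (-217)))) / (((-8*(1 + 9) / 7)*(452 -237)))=-335699 / 69167650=-0.00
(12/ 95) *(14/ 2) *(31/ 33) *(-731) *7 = -4250.29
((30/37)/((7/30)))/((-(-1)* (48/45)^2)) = 50625/16576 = 3.05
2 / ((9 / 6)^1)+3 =13 / 3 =4.33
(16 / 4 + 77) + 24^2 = 657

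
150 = 150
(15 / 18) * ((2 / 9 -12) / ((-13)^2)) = -265 / 4563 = -0.06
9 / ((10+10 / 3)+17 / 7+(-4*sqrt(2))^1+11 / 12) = 28224*sqrt(2) / 193001+117684 / 193001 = 0.82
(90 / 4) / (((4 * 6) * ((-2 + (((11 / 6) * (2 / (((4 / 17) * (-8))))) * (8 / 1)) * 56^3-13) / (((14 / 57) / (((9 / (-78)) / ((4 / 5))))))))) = 91 / 155991767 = 0.00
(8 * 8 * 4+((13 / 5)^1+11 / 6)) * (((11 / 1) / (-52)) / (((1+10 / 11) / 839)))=-61012919 / 2520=-24211.48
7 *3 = 21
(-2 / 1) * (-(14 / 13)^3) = 5488 / 2197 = 2.50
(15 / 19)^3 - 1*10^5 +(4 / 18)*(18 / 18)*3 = -2057676157 / 20577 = -99998.84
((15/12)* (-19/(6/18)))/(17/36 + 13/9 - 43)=855/493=1.73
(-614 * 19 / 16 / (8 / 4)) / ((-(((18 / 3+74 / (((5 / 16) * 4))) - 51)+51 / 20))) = 5833 / 268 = 21.76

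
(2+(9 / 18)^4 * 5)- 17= -235 / 16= -14.69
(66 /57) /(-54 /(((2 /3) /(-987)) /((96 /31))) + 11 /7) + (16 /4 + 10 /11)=55121620364 /11228467525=4.91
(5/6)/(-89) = -5/534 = -0.01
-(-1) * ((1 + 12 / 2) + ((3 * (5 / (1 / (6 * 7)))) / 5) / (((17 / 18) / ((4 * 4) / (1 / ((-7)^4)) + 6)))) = 87141215 / 17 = 5125953.82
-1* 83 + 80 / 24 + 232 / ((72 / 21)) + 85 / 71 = -767 / 71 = -10.80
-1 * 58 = -58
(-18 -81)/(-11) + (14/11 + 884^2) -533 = 8590266/11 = 780933.27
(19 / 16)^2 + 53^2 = 719465 / 256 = 2810.41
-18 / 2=-9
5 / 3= 1.67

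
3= 3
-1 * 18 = -18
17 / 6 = 2.83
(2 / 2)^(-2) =1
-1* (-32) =32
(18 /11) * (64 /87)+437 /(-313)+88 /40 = 1002262 /499235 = 2.01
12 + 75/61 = 807/61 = 13.23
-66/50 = -33/25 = -1.32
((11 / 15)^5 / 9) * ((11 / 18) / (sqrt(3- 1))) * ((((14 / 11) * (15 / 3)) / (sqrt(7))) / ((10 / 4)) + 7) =161051 * sqrt(14) / 61509375 + 12400927 * sqrt(2) / 246037500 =0.08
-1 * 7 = -7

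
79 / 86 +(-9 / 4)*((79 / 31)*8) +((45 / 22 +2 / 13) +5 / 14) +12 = -81116557 / 2668666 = -30.40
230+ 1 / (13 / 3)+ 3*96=6737 / 13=518.23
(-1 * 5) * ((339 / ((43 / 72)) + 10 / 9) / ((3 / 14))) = -15407140 / 1161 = -13270.58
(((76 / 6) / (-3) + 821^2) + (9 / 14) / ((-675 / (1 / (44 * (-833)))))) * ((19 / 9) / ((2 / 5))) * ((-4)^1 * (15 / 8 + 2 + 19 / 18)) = -104979324793839847 / 1496281248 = -70160155.34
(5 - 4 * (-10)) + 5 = 50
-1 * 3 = -3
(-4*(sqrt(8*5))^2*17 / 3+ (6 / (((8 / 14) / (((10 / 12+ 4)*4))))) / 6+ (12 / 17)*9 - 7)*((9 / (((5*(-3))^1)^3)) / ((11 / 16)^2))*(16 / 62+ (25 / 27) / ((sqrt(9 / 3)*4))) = 570208*sqrt(3) / 1499553+ 18246656 / 14347575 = 1.93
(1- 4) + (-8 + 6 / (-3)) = -13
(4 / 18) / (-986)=-0.00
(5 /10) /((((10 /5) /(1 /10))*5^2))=1 /1000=0.00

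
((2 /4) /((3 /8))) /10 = 2 /15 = 0.13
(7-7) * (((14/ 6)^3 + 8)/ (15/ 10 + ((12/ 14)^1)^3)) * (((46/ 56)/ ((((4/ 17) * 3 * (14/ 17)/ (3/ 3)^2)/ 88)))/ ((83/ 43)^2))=0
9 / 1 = 9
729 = 729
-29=-29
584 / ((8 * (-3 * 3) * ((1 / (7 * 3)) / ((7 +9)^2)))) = -130816 / 3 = -43605.33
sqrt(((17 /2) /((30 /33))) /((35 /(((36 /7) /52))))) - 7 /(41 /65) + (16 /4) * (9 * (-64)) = -94919 /41 + 3 * sqrt(2431) /910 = -2314.94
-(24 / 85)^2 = -576 / 7225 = -0.08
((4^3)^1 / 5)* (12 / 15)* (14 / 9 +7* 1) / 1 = 87.61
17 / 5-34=-153 / 5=-30.60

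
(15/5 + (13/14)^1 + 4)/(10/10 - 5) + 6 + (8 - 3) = 505/56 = 9.02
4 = 4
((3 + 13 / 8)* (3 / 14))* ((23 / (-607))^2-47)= -961069857 / 20633144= -46.58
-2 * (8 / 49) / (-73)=16 / 3577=0.00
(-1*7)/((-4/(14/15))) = 49/30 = 1.63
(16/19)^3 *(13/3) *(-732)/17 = -12992512/116603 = -111.43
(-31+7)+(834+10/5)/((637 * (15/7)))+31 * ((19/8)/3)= 4201/3640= 1.15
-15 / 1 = -15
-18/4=-9/2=-4.50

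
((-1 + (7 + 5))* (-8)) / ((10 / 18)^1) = -158.40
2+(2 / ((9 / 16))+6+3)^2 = 12931 / 81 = 159.64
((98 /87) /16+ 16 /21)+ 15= 77135 /4872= 15.83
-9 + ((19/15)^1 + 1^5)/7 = -911/105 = -8.68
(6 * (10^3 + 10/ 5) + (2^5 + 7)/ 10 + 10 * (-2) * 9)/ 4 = 58359/ 40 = 1458.98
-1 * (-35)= 35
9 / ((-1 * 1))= -9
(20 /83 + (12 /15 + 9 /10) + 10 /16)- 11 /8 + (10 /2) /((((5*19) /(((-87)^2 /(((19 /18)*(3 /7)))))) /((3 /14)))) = 113794557 /599260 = 189.89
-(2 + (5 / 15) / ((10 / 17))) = -77 / 30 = -2.57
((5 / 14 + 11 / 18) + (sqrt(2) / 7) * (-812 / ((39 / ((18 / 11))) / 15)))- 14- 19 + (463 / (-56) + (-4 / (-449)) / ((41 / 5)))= -10440 * sqrt(2) / 143- 373895119 / 9278136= -143.55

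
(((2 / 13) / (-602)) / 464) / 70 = -1 / 127094240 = -0.00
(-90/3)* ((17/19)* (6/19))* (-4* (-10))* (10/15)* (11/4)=-224400/361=-621.61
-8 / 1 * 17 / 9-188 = -1828 / 9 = -203.11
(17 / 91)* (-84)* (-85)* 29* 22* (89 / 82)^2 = 21907347330 / 21853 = 1002486.95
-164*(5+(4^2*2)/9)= -12628/9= -1403.11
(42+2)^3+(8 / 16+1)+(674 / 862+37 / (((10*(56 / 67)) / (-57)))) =20499659407 / 241360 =84933.96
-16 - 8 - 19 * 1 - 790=-833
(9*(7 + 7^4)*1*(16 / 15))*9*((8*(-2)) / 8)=-2080512 / 5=-416102.40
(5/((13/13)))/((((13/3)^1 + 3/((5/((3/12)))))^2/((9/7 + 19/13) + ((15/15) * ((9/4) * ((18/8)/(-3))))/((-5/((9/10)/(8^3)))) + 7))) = 2.42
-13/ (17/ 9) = -117/ 17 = -6.88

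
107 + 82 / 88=4749 / 44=107.93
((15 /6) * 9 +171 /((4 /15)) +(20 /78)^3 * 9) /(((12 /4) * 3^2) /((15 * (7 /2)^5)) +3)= 1470873428675 /6654089052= 221.05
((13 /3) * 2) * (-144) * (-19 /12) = 1976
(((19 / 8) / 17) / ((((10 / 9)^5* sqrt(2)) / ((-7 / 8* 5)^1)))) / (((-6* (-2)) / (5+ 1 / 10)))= -7853517* sqrt(2) / 102400000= -0.11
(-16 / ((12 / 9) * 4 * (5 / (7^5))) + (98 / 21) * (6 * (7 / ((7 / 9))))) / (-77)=7023 / 55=127.69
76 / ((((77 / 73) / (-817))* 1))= -4532716 / 77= -58866.44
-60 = -60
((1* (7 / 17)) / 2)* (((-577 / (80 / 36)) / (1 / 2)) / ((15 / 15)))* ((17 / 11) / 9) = -4039 / 220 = -18.36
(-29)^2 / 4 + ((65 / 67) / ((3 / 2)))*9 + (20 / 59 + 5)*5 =3838613 / 15812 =242.77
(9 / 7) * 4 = 36 / 7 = 5.14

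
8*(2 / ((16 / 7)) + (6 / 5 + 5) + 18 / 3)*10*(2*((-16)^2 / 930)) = 267776 / 465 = 575.86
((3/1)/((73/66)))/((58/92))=9108/2117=4.30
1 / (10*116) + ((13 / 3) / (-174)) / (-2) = 139 / 10440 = 0.01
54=54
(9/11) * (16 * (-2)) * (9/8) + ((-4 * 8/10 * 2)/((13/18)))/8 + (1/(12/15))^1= -83833/2860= -29.31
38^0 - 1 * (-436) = 437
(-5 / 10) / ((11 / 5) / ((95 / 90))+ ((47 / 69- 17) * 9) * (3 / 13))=28405 / 1807056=0.02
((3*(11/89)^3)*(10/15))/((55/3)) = 726/3524845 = 0.00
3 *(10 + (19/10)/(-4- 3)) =2043/70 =29.19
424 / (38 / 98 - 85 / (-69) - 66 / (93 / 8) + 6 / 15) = -111099660 / 958439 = -115.92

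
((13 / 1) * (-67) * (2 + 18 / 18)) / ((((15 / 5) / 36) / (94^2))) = -277061616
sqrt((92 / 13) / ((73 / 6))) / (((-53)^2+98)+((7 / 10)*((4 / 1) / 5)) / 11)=550*sqrt(130962) / 758667611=0.00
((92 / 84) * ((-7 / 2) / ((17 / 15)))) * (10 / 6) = -575 / 102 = -5.64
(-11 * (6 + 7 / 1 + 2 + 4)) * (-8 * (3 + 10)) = 21736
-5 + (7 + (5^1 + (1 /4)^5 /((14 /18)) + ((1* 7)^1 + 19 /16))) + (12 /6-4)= 94537 /7168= 13.19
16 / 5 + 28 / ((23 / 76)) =11008 / 115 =95.72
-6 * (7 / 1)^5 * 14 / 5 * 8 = -11294304 / 5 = -2258860.80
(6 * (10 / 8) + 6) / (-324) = -1 / 24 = -0.04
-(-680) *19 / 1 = 12920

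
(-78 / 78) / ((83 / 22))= -22 / 83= -0.27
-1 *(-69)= 69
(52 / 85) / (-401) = -52 / 34085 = -0.00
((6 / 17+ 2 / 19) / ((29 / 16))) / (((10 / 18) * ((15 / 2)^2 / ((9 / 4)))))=21312 / 1170875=0.02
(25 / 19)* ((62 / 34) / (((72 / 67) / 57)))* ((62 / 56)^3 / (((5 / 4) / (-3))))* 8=-3316.11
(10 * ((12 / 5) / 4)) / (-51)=-2 / 17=-0.12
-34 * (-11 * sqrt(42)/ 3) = 374 * sqrt(42)/ 3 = 807.93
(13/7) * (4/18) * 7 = 26/9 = 2.89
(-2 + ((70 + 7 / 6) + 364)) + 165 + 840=1438.17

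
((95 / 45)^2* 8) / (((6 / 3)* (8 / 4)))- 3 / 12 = 2807 / 324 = 8.66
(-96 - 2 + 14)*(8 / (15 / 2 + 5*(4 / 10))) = -1344 / 19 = -70.74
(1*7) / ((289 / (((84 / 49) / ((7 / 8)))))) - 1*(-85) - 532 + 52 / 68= -902638 / 2023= -446.19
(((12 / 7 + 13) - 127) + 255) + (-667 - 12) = -3754 / 7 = -536.29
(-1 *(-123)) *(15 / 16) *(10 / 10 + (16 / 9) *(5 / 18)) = 24805 / 144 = 172.26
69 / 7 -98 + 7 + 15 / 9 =-1669 / 21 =-79.48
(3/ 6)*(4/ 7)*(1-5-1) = -10/ 7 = -1.43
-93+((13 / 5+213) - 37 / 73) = 44564 / 365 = 122.09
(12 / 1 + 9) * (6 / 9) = 14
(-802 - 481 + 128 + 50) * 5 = -5525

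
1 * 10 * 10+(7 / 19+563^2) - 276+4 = 6019150 / 19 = 316797.37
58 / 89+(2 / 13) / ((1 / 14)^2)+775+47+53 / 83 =853.44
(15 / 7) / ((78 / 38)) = 1.04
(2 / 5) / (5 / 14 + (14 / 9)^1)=252 / 1205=0.21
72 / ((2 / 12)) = 432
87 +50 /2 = 112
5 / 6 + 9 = 59 / 6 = 9.83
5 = 5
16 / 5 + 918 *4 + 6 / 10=18379 / 5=3675.80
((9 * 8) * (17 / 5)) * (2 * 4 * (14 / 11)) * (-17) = -2330496 / 55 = -42372.65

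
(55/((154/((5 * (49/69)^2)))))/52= 8575/495144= 0.02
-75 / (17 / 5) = -375 / 17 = -22.06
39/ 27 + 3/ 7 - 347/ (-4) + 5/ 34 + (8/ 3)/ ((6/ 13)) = 405043/ 4284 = 94.55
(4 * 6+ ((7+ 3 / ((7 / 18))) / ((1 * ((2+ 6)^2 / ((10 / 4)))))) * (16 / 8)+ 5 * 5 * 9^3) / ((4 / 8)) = 8176067 / 224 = 36500.30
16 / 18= 8 / 9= 0.89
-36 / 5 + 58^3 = 975524 / 5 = 195104.80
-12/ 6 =-2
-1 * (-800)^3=512000000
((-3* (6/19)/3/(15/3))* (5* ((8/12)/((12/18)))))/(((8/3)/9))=-1.07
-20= -20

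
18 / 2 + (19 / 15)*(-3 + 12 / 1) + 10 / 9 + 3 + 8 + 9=1868 / 45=41.51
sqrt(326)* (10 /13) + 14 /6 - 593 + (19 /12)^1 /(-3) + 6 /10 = -576.71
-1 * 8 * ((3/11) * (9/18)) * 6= -72/11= -6.55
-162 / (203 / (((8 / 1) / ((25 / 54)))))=-69984 / 5075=-13.79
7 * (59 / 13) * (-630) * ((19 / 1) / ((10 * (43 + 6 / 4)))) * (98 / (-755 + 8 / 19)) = 3467044 / 31239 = 110.98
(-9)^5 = -59049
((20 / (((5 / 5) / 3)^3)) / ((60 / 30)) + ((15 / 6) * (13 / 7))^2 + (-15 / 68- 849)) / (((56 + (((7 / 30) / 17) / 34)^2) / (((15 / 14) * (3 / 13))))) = -184862897878500 / 75079900240891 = -2.46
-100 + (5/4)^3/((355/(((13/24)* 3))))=-3634875/36352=-99.99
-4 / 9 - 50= -454 / 9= -50.44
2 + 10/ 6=11/ 3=3.67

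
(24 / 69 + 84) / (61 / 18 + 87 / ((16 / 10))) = 139680 / 95657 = 1.46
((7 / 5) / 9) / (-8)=-0.02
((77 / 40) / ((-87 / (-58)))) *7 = 539 / 60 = 8.98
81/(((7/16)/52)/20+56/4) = 1347840/232967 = 5.79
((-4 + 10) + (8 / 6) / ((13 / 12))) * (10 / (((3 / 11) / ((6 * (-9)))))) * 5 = -930600 / 13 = -71584.62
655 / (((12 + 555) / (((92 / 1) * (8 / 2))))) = 241040 / 567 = 425.11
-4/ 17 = -0.24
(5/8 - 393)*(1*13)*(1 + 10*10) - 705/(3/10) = -4140307/8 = -517538.38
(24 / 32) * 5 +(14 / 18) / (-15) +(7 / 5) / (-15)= 3.60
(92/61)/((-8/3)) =-69/122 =-0.57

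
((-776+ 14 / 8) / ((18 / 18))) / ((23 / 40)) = -30970 / 23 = -1346.52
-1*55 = -55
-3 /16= -0.19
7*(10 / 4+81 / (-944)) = 15953 / 944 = 16.90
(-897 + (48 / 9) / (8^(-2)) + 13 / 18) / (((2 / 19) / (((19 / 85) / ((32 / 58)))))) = -104574841 / 48960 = -2135.92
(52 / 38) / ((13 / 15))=30 / 19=1.58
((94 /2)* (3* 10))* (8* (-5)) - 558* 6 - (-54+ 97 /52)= -3104185 /52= -59695.87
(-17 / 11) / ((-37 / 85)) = 1445 / 407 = 3.55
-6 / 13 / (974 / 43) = -129 / 6331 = -0.02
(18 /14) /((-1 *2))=-9 /14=-0.64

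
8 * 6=48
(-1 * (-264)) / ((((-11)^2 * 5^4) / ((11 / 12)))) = 2 / 625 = 0.00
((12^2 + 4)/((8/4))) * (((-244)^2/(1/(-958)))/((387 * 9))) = -4220626112/3483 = -1211778.96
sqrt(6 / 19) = sqrt(114) / 19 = 0.56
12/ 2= 6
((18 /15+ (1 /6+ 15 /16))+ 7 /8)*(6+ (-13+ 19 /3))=-763 /360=-2.12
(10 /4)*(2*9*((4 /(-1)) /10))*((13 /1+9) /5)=-396 /5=-79.20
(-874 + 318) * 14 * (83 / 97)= -646072 / 97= -6660.54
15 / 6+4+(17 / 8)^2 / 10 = 4449 / 640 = 6.95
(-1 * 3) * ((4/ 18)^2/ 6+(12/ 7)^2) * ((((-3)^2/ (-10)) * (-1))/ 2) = -3509/ 882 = -3.98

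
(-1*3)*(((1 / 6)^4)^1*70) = -35 / 216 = -0.16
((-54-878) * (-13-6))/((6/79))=699466/3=233155.33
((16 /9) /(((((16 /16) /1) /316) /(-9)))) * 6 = -30336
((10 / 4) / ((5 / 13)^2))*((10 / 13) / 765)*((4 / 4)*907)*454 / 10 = 699.75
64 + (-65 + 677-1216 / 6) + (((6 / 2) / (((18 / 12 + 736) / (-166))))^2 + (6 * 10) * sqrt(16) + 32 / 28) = 32663909836 / 45688125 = 714.93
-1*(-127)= 127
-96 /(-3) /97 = 32 /97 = 0.33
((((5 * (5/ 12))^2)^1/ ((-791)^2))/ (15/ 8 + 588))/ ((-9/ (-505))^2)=159390625/ 4304874235662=0.00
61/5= 12.20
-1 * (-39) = 39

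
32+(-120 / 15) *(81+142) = -1752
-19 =-19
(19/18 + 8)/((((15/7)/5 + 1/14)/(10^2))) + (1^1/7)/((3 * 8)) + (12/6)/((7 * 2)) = 912875/504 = 1811.26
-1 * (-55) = 55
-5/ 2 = -2.50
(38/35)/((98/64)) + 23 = 40661/1715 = 23.71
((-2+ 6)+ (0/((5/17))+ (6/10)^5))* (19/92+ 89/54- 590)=-18616924079/7762500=-2398.32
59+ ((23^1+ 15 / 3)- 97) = -10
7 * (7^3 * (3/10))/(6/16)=9604/5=1920.80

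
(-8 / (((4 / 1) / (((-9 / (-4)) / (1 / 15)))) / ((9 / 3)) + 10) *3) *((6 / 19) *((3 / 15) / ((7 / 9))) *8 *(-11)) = 4618944 / 270389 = 17.08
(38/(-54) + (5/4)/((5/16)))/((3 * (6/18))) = 89/27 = 3.30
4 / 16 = 1 / 4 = 0.25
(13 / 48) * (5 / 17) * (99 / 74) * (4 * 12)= 6435 / 1258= 5.12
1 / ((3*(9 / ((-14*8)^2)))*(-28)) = -16.59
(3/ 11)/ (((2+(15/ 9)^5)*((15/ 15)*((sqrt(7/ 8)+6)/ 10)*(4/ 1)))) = 87480/ 11161601 - 3645*sqrt(14)/ 11161601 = 0.01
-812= -812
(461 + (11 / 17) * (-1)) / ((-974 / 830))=-3247790 / 8279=-392.29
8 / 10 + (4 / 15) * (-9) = -8 / 5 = -1.60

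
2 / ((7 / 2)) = 0.57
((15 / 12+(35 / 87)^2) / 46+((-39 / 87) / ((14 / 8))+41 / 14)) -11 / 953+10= 16844741789 / 1327239288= 12.69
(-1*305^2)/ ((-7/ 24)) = 2232600/ 7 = 318942.86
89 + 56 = 145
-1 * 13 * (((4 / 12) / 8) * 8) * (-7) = 91 / 3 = 30.33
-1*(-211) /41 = 5.15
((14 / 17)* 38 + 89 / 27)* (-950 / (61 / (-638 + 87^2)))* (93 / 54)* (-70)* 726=27449412462510500 / 83997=326790390877.18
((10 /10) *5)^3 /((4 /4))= 125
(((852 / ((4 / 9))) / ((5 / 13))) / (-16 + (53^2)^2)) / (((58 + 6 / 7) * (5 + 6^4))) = 58149 / 7048973209300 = 0.00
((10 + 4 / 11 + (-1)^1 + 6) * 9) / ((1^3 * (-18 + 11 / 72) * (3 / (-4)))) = 146016 / 14135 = 10.33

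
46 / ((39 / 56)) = 66.05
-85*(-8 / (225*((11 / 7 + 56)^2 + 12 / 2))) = 6664 / 7321635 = 0.00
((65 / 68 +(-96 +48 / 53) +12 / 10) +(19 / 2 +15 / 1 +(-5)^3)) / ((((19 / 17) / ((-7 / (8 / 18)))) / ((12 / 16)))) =658808829 / 322240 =2044.47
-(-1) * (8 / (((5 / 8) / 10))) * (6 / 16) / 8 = 6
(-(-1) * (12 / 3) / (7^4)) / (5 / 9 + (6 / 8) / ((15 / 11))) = 720 / 477799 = 0.00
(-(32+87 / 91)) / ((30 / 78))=-2999 / 35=-85.69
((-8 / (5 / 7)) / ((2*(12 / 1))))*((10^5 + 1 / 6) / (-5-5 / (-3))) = 4200007 / 300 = 14000.02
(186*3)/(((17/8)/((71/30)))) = 52824/85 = 621.46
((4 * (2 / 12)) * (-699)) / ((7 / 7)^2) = -466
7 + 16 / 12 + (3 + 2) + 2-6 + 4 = 40 / 3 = 13.33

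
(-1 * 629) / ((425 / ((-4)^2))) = -592 / 25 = -23.68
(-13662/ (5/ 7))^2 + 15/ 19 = 365834479.03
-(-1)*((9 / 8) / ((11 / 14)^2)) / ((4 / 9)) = 4.10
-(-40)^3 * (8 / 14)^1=256000 / 7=36571.43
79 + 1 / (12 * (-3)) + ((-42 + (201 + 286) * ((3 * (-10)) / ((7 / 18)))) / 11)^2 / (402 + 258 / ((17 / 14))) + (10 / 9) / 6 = 176017231577 / 9213372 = 19104.54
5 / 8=0.62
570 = 570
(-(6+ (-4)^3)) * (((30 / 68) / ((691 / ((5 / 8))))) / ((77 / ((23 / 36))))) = 16675 / 86833824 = 0.00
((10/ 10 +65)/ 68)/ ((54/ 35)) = 385/ 612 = 0.63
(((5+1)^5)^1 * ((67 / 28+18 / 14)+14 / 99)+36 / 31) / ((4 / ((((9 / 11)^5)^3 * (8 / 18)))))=1622118225594862418076 / 9971091380395158937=162.68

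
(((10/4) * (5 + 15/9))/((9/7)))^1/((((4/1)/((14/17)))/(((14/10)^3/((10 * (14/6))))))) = 0.31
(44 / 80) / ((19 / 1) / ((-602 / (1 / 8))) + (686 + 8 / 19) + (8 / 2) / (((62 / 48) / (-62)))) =0.00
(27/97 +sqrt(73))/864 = 1/3104 +sqrt(73)/864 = 0.01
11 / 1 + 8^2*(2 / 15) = 19.53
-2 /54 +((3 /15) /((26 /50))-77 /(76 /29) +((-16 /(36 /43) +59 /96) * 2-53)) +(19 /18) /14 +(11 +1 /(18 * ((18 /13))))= -241806443 /2240784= -107.91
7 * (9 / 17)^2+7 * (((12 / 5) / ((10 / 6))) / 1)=87003 / 7225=12.04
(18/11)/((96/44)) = 3/4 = 0.75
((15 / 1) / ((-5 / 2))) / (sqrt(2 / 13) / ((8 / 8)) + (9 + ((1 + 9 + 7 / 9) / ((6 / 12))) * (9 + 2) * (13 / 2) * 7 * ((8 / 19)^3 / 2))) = -122361216388398 / 8395270605395251 + 22864298166 * sqrt(26) / 8395270605395251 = -0.01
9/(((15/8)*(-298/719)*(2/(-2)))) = 8628/745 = 11.58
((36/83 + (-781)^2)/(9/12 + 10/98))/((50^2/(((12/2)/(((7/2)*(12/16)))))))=5670201488/8663125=654.52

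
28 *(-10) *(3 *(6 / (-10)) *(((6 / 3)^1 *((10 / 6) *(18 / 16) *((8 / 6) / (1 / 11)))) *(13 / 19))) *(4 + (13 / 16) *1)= 3468465 / 38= 91275.39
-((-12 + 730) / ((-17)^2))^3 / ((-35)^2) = -370146232 / 29568522025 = -0.01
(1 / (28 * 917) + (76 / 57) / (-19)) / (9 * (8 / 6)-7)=-102647 / 7317660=-0.01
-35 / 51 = -0.69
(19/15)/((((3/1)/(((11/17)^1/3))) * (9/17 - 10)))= -209/21735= -0.01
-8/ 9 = -0.89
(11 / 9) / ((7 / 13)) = 143 / 63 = 2.27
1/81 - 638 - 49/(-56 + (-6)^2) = -1029571/1620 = -635.54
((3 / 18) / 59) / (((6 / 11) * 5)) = 11 / 10620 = 0.00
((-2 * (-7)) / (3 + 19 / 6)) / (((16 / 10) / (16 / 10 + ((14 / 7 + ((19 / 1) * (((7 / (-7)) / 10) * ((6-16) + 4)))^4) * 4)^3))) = 790718344231753450979172 / 1806640625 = 437673288915305.69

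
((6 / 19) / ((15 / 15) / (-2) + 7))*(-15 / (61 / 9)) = -1620 / 15067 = -0.11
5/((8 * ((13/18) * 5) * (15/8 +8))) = 18/1027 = 0.02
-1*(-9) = 9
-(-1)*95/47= 95/47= 2.02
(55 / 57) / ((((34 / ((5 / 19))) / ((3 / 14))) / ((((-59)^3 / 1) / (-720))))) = 11295845 / 24744384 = 0.46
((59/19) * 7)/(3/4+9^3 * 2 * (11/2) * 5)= 1652/3047277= 0.00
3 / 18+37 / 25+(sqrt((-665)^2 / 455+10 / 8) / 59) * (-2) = 247 / 150 - sqrt(657865) / 767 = 0.59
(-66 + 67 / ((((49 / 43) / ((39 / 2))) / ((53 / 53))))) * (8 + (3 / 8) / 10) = 68087913 / 7840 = 8684.68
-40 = -40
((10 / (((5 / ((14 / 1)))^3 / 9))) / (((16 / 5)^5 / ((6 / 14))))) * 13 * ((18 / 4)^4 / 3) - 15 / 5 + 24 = 4723796721 / 1048576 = 4504.96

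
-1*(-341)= 341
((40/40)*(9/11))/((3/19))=57/11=5.18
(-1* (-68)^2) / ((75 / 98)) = -453152 / 75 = -6042.03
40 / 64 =5 / 8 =0.62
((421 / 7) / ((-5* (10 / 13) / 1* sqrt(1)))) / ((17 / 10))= -5473 / 595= -9.20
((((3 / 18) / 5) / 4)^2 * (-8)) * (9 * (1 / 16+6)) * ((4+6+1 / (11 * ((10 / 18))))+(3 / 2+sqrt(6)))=-124451 / 352000 - 97 * sqrt(6) / 3200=-0.43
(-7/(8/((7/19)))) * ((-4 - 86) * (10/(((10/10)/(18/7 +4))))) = 36225/19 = 1906.58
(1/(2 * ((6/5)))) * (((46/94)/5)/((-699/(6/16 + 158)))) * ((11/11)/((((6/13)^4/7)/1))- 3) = -5712772499/4087438848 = -1.40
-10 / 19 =-0.53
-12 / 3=-4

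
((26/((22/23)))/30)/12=299/3960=0.08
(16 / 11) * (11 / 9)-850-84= -932.22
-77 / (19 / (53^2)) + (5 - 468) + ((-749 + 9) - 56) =-240214 / 19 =-12642.84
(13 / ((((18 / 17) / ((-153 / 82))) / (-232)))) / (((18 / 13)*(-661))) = -1416389 / 243909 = -5.81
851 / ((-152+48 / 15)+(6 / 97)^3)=-3883423615 / 679027632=-5.72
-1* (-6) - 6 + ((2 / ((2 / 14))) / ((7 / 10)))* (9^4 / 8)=16402.50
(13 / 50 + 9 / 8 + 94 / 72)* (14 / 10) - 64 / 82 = 1101941 / 369000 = 2.99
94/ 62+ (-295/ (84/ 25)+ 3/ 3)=-222073/ 2604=-85.28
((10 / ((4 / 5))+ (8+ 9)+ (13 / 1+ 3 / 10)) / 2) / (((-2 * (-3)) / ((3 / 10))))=107 / 100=1.07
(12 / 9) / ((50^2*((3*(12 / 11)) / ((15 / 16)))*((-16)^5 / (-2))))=11 / 37748736000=0.00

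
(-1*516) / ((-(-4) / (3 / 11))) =-387 / 11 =-35.18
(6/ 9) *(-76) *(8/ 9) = -1216/ 27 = -45.04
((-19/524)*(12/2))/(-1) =57/262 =0.22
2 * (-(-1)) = 2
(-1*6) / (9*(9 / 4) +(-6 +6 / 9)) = -72 / 179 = -0.40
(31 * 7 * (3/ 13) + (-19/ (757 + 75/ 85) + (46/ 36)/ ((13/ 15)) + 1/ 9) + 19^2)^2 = 386910192863313025/ 2272339175184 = 170269.56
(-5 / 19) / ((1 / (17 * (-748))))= 63580 / 19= 3346.32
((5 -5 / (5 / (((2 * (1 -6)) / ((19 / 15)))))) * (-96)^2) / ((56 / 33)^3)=3234330 / 133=24318.27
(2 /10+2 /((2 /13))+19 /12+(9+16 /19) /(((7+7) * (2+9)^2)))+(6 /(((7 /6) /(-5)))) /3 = 545791 /87780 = 6.22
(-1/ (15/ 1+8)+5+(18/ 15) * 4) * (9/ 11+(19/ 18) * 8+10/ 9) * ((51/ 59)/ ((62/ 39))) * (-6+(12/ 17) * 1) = -12256218/ 42067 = -291.35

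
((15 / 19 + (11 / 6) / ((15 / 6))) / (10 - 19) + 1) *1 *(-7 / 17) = -14917 / 43605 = -0.34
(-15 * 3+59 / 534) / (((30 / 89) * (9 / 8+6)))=-47942 / 2565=-18.69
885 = 885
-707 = -707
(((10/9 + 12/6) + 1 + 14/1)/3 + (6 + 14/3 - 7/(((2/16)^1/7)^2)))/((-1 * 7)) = 592253/189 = 3133.61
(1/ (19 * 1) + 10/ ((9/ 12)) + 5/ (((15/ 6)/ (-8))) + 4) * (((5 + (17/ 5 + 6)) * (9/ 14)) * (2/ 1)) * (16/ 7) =273024/ 4655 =58.65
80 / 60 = 4 / 3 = 1.33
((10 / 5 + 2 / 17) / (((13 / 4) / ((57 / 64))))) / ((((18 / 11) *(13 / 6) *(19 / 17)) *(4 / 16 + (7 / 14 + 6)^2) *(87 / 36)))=594 / 416585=0.00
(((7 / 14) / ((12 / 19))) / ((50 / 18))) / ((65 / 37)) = 0.16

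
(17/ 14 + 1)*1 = 31/ 14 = 2.21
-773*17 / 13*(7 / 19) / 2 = -91987 / 494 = -186.21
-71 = -71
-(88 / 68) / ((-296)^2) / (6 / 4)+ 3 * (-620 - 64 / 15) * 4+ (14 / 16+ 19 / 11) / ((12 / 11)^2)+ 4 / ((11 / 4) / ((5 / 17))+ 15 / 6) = -79306169736019 / 10590145920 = -7488.68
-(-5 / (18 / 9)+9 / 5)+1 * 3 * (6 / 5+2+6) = 283 / 10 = 28.30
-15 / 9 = -5 / 3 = -1.67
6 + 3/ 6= 13/ 2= 6.50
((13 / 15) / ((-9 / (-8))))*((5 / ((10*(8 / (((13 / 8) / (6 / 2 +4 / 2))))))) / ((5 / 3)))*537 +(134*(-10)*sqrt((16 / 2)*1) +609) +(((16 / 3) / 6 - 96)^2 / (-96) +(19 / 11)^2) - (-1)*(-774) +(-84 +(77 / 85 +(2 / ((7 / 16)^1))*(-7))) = -2680*sqrt(2) - 366190108733 / 999702000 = -4156.39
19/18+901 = 16237/18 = 902.06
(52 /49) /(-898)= -26 /22001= -0.00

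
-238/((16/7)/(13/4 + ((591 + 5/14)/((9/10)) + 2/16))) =-39610459/576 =-68768.16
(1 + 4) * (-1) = -5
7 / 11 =0.64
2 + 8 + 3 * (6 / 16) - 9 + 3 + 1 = 6.12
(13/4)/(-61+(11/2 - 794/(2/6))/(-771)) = -10023/178618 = -0.06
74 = 74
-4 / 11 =-0.36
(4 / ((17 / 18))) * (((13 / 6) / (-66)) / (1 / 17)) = -26 / 11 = -2.36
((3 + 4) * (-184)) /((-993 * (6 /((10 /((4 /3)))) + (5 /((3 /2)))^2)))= 2415 /22177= 0.11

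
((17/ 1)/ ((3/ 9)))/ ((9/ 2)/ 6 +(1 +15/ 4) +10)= 102/ 31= 3.29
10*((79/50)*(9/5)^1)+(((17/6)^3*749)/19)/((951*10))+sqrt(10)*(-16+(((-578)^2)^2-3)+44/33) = 5568328673/195145200+334836357115*sqrt(10)/3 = 352948510667.51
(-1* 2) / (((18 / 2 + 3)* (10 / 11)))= -11 / 60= -0.18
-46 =-46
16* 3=48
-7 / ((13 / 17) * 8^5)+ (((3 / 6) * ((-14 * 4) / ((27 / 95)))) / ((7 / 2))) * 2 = -647498893 / 11501568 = -56.30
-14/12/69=-7/414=-0.02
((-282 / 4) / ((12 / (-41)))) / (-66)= -1927 / 528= -3.65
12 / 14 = 6 / 7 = 0.86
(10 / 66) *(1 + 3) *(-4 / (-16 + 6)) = 8 / 33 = 0.24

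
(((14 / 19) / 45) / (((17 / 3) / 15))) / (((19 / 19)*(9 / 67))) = 938 / 2907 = 0.32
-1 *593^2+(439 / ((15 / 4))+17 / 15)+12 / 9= -5272942 / 15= -351529.47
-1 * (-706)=706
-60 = -60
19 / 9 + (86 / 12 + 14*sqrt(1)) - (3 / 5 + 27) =-389 / 90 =-4.32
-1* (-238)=238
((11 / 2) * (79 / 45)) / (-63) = -869 / 5670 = -0.15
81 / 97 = 0.84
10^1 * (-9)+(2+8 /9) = -784 /9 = -87.11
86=86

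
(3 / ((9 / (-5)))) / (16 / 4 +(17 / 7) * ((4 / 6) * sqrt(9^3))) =-35 / 1002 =-0.03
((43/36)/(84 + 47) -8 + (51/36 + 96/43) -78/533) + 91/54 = -34955183/12471462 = -2.80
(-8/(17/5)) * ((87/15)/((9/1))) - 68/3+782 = 115946/153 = 757.82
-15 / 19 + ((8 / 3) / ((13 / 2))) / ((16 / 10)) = -395 / 741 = -0.53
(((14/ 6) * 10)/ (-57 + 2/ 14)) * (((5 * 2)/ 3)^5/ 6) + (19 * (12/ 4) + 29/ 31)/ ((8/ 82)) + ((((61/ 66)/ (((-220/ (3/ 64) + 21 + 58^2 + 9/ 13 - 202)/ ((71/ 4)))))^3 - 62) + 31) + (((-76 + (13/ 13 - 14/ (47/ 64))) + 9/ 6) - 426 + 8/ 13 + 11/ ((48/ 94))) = 43892869132612315243019291297161/ 1146483133151834942605975781376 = 38.28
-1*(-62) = 62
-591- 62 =-653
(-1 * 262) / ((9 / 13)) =-3406 / 9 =-378.44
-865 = -865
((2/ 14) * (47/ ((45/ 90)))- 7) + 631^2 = 2787172/ 7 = 398167.43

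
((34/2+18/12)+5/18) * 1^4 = 169/9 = 18.78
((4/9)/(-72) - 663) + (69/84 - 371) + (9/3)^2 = -2322851/2268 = -1024.18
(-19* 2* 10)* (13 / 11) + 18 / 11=-4922 / 11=-447.45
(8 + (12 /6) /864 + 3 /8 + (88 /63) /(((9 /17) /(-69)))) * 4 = -58355 /84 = -694.70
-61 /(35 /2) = -122 /35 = -3.49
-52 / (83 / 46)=-2392 / 83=-28.82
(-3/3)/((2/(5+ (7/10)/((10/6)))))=-271/100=-2.71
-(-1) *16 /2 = 8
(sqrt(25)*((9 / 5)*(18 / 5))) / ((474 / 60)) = 324 / 79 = 4.10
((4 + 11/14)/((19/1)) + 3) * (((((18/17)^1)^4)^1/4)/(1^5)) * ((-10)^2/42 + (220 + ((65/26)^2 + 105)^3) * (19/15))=4435029765561015/2488257632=1782383.67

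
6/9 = 2/3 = 0.67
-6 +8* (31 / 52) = -1.23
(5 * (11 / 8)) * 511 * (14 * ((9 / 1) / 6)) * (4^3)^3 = 19339837440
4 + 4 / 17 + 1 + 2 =123 / 17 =7.24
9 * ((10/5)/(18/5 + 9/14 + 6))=420/239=1.76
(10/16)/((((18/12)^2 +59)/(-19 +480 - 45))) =208/49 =4.24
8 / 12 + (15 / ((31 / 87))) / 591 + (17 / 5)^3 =91700948 / 2290125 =40.04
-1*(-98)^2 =-9604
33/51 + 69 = 1184/17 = 69.65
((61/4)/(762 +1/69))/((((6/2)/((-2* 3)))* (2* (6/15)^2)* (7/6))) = -315675/2944424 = -0.11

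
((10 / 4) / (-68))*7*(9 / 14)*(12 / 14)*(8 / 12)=-45 / 476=-0.09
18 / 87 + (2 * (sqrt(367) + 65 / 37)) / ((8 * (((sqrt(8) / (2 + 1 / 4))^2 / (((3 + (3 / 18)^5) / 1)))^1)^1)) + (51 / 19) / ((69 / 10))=32951395553 / 23047421952 + 23329 * sqrt(367) / 49152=10.52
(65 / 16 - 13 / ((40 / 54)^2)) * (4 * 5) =-1963 / 5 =-392.60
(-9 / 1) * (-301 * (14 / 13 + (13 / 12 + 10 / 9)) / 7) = 1266.02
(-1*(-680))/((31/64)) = 43520/31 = 1403.87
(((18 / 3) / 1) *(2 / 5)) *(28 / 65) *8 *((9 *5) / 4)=6048 / 65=93.05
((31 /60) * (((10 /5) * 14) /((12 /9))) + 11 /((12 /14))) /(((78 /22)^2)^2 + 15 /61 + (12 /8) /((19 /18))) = 24112833899 /162573871860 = 0.15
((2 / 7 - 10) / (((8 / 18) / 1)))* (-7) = 153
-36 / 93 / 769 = -12 / 23839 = -0.00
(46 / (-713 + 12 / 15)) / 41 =-230 / 146001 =-0.00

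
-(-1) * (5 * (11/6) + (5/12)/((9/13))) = 1055/108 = 9.77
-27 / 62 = -0.44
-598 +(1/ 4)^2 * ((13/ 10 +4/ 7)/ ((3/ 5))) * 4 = -100333/ 168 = -597.22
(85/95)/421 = 17/7999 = 0.00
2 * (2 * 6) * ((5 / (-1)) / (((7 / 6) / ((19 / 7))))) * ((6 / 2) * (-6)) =246240 / 49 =5025.31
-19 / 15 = -1.27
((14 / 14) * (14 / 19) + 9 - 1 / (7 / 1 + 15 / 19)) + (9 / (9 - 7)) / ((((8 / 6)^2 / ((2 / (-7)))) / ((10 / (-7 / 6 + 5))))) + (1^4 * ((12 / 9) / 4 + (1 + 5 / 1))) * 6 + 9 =12387159 / 226366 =54.72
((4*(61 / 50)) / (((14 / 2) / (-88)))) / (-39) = 10736 / 6825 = 1.57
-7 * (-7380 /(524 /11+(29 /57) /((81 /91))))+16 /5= 13157455492 /12241685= 1074.81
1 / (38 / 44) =22 / 19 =1.16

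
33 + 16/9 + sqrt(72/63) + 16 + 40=2 * sqrt(14)/7 + 817/9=91.85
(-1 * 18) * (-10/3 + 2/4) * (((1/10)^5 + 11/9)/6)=18700153/1800000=10.39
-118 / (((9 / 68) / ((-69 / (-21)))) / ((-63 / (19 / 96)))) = 932473.26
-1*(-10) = 10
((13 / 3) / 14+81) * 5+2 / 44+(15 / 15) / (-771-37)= 75889553 / 186648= 406.59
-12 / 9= -4 / 3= -1.33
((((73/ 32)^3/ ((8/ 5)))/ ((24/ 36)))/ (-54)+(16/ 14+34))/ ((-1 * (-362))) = 2307931669/ 23913824256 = 0.10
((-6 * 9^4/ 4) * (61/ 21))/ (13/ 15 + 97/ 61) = -366202215/ 31472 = -11635.81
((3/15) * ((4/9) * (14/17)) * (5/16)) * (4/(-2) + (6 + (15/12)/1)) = 49/408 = 0.12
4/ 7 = 0.57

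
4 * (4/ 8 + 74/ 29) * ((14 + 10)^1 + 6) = 10620/ 29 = 366.21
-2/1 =-2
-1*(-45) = 45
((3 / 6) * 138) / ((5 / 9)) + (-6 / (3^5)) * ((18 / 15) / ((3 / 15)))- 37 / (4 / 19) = -27917 / 540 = -51.70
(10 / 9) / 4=5 / 18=0.28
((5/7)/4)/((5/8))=2/7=0.29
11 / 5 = 2.20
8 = 8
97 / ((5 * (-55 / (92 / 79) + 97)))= 8924 / 22895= 0.39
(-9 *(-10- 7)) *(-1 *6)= -918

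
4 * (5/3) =20/3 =6.67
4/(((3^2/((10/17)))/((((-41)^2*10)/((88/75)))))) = 2101250/561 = 3745.54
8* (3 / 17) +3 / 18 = 161 / 102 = 1.58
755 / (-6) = -755 / 6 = -125.83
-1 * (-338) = 338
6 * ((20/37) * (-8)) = -960/37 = -25.95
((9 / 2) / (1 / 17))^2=23409 / 4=5852.25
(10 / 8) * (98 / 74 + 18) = 3575 / 148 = 24.16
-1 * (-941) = 941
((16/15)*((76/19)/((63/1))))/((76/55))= 176/3591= 0.05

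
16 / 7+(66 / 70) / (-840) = 2.28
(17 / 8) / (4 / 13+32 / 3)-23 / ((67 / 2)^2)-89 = -1365298705 / 15370336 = -88.83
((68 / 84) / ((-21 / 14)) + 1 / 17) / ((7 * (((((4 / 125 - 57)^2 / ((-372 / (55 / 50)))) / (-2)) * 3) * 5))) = -3991250000 / 4181789497347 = -0.00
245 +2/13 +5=3252/13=250.15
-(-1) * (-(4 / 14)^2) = -4 / 49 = -0.08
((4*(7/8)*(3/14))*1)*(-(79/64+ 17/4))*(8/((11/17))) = -17901/352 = -50.86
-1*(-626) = 626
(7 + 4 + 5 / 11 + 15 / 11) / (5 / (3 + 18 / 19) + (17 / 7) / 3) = 14805 / 2398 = 6.17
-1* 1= -1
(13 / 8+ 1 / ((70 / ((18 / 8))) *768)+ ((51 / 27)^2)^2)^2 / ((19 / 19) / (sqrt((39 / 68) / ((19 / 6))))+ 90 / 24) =592493321444708307637 / 6548828412460400640 - 45576409341900639049 *sqrt(8398) / 73674319640179507200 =33.78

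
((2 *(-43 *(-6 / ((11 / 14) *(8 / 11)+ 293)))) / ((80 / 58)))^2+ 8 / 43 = 3651783963 / 2017667500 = 1.81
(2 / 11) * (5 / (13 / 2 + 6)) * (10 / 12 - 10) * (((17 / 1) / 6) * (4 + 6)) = -170 / 9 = -18.89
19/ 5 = 3.80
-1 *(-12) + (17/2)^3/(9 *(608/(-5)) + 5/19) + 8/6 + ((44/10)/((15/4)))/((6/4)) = 2535968369/187097400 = 13.55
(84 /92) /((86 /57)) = 1197 /1978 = 0.61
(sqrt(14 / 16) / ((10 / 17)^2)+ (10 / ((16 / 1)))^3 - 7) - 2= -4483 / 512+ 289 *sqrt(14) / 400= -6.05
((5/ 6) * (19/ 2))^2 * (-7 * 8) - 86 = -64723/ 18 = -3595.72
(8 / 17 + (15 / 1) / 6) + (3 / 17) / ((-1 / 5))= 71 / 34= 2.09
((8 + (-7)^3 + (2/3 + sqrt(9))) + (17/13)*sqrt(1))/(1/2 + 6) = -25742/507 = -50.77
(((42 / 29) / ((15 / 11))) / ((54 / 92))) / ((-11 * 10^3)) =-161 / 978750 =-0.00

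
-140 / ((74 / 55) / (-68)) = 261800 / 37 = 7075.68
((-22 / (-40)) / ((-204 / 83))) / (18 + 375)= -913 / 1603440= -0.00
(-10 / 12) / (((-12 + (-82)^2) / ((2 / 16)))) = -5 / 322176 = -0.00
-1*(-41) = 41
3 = 3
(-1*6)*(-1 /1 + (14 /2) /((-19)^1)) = 156 /19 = 8.21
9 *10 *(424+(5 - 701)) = -24480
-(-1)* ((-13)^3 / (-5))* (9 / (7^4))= 19773 / 12005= 1.65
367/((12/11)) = 336.42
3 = 3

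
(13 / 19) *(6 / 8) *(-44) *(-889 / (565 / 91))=34705671 / 10735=3232.95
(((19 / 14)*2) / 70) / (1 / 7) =19 / 70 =0.27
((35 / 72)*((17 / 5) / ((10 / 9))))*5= 119 / 16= 7.44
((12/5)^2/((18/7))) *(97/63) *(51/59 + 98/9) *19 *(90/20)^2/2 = 11502163/1475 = 7798.08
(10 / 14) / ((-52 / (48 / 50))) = -6 / 455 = -0.01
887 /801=1.11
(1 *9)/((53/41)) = 6.96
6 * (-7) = -42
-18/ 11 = -1.64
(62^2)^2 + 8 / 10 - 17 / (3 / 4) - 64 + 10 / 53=11747119006 / 795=14776250.32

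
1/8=0.12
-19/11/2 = -19/22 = -0.86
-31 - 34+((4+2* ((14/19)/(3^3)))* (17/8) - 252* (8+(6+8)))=-2872997/513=-5600.38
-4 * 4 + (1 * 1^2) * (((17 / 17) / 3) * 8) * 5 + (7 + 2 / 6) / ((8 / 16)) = 12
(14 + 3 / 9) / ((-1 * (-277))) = 43 / 831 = 0.05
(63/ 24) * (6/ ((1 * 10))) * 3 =189/ 40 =4.72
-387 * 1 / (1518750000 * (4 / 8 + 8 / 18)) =-0.00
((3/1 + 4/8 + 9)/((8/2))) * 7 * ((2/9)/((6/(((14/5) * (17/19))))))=2.03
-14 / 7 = -2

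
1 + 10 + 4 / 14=79 / 7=11.29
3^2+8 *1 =17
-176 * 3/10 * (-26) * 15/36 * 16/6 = 4576/3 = 1525.33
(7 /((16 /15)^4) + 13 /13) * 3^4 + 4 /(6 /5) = 102693733 /196608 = 522.33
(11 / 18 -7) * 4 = -230 / 9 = -25.56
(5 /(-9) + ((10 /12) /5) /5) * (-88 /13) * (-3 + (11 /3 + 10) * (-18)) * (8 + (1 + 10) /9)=-14246452 /1755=-8117.64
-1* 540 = -540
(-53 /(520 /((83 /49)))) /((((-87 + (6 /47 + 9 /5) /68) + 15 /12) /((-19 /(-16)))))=804593 /336417536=0.00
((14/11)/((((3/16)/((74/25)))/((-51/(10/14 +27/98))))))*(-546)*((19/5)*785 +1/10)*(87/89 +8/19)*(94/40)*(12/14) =97396808654972736/20503375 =4750281778.24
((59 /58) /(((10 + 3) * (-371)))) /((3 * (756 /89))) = -5251 /634436712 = -0.00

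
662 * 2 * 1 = 1324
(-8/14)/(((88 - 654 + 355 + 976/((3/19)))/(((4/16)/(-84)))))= 0.00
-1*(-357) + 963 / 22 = 8817 / 22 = 400.77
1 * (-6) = -6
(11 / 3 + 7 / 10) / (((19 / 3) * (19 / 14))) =0.51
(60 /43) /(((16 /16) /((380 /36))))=1900 /129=14.73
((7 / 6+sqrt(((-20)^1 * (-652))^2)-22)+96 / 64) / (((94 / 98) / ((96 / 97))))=61249216 / 4559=13434.79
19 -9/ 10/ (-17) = 19.05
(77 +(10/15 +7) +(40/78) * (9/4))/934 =3347/36426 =0.09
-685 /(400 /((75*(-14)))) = 14385 /8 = 1798.12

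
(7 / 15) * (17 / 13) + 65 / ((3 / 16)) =22573 / 65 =347.28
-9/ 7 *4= -36/ 7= -5.14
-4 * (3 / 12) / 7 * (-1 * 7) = 1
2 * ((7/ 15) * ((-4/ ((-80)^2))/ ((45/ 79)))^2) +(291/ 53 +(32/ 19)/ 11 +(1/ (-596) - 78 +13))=-3809026065135786049/ 64170390240000000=-59.36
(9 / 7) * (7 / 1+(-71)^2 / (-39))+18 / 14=-14187 / 91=-155.90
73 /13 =5.62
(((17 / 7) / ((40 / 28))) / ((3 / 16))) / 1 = 136 / 15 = 9.07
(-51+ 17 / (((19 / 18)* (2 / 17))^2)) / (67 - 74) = -379542 / 2527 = -150.19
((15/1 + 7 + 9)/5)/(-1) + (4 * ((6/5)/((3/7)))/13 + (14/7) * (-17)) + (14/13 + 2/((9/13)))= -20693/585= -35.37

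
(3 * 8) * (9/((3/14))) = 1008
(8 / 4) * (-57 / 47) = -114 / 47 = -2.43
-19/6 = -3.17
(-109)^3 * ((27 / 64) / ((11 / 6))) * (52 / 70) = -1363665537 / 6160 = -221374.28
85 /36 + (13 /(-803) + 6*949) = 164669939 /28908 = 5696.34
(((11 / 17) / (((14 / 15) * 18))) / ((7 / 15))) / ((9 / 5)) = 0.05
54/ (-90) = -3/ 5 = -0.60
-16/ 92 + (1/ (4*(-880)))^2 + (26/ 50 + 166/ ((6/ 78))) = 615083741207/ 284979200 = 2158.35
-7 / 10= -0.70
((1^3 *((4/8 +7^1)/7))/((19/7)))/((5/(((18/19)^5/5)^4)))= 19122354324594117261656064/446380934808358253546097761875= 0.00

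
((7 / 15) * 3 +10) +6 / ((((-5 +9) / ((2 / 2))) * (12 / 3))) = 471 / 40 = 11.78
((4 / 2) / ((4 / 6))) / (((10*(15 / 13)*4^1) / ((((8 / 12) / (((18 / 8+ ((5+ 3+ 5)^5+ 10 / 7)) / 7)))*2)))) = 1274 / 779723025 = 0.00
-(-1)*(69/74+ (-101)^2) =754943/74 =10201.93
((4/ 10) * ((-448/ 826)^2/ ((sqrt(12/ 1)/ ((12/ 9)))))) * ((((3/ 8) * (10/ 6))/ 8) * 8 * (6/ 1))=1024 * sqrt(3)/ 10443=0.17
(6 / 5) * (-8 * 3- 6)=-36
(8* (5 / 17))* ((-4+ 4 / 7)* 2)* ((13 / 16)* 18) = -28080 / 119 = -235.97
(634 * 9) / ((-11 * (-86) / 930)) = 2653290 / 473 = 5609.49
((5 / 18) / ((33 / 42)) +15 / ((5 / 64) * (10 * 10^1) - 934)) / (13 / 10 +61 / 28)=0.10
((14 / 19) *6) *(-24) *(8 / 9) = -1792 / 19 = -94.32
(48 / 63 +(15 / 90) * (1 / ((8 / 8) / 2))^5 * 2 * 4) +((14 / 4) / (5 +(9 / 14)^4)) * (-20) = 41563024 / 1390487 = 29.89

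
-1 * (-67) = 67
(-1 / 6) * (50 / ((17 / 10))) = -4.90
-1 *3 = -3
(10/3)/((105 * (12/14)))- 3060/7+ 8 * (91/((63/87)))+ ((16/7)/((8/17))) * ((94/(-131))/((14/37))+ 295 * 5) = 1338548663/173313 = 7723.30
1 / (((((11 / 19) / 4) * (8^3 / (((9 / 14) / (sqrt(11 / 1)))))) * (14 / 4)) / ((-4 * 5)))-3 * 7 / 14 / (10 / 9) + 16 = 293 / 20-855 * sqrt(11) / 189728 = 14.64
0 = 0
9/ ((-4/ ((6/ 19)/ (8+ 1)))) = -0.08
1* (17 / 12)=17 / 12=1.42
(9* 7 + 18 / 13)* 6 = 386.31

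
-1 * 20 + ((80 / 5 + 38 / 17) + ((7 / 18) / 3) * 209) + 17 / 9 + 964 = 909937 / 918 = 991.22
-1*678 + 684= 6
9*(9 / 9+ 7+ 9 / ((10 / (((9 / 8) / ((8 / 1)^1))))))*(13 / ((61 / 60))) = 1825551 / 1952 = 935.22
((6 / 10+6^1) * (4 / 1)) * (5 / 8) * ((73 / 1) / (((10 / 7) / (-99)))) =-1669437 / 20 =-83471.85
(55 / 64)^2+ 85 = 351185 / 4096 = 85.74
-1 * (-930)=930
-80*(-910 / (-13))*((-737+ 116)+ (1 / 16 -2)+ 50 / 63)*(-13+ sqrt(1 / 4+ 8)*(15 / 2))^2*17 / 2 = 2699646158825 / 144 -17324217625*sqrt(33) / 6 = 2160867194.77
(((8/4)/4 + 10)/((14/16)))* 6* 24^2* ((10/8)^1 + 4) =217728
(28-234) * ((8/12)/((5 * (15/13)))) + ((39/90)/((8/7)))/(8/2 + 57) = -5226091/219600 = -23.80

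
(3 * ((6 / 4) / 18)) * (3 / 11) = 3 / 44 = 0.07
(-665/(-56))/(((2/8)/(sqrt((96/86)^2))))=2280/43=53.02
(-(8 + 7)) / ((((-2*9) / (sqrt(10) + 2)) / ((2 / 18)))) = 0.48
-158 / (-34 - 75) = 158 / 109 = 1.45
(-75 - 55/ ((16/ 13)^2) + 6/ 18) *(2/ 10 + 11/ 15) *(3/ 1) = -596603/ 1920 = -310.73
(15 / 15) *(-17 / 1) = -17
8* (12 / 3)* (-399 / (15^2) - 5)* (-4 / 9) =65024 / 675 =96.33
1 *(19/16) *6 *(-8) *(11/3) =-209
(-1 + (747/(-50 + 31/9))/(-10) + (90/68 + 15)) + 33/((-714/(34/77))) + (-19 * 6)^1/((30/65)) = -401542203/1745135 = -230.09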